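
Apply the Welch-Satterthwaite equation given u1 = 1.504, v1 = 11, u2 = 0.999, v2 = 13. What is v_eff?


uc = sqrt(u1^2 + u2^2) = sqrt(1.504^2 + 0.999^2) = 1.8055517
v_eff = uc^4 / (u1^4/v1 + u2^4/v2)
= 1.8055517^4 / (1.504^4/11 + 0.999^4/13)
= 10.62771 / 0.54177188
v_eff = 19.6166

19.6166


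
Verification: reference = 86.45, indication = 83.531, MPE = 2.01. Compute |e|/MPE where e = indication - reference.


e = indication - reference = 83.531 - 86.45 = -2.9190
|e| = 2.9190
ratio = |e| / MPE = 2.9190 / 2.01
ratio = 1.4522

1.4522


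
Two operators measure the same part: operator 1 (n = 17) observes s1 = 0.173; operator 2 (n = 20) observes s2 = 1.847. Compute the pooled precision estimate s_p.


s_p = sqrt(((n1-1)*s1^2 + (n2-1)*s2^2) / (n1+n2-2))
numerator = (17-1)*0.173^2 + (20-1)*1.847^2 = 0.478864 + 64.816771 = 65.295635
denominator = 17 + 20 - 2 = 35
s_p^2 = 65.295635 / 35 = 1.8655896
s_p = sqrt(1.8655896) = 1.3659

1.3659


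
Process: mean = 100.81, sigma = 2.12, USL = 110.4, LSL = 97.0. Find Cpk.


Cpu = (USL - mean) / (3*sigma) = (110.4 - 100.81) / (3*2.12) = 1.5079
Cpl = (mean - LSL) / (3*sigma) = (100.81 - 97.0) / (3*2.12) = 0.5991
Cpk = min(Cpu, Cpl) = 0.5991

0.5991


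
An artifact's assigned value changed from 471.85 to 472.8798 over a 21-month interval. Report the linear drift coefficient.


rate = (v2 - v1) / months
= (472.8798 - 471.85) / 21
= 1.0298 / 21
= 0.0490

0.0490


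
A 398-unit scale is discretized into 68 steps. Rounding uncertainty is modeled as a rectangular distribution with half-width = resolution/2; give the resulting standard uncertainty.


resolution = range / divisions
resolution = 398 / 68 = 5.8529412
u_res = resolution / (2*sqrt(3))
u_res = 5.8529412 / 3.4641016
u_res = 1.6896

1.6896


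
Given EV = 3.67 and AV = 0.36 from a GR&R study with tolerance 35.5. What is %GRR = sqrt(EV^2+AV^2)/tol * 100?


GRR = sqrt(EV^2 + AV^2) = sqrt(3.67^2 + 0.36^2) = 3.6876144
%GRR = GRR / tol * 100 = 3.6876144 / 35.5 * 100
%GRR = 10.3876

10.3876


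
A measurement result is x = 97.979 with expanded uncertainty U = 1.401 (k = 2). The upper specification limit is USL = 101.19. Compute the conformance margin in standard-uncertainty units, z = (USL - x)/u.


u = U / k = 1.401 / 2 = 0.7005
margin = |USL - x| = |101.19 - 97.979| = 3.211
z = margin / u = 3.211 / 0.7005
z = 4.5839

4.5839


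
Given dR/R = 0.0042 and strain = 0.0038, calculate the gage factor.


GF = (dR/R) / epsilon
= 0.0042 / 0.0038
= 1.1053

1.1053


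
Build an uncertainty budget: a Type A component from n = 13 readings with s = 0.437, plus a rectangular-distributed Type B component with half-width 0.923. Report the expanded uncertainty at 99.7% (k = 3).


u_A = s / sqrt(n) = 0.437 / sqrt(13) = 0.12120199
u_B = half_width / sqrt(3) = 0.923 / sqrt(3) = 0.5328943
uc = sqrt(u_A^2 + u_B^2) = sqrt(0.12120199^2 + 0.5328943^2) = 0.54650367
U = k * uc = 3 * 0.54650367
U = 1.6395

1.6395


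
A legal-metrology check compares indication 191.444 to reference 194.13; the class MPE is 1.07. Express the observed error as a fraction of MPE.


e = indication - reference = 191.444 - 194.13 = -2.6860
|e| = 2.6860
ratio = |e| / MPE = 2.6860 / 1.07
ratio = 2.5103

2.5103


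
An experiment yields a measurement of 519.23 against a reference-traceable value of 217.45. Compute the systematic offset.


Systematic error = measured - true
= 519.23 - 217.45
= 301.7800

301.7800


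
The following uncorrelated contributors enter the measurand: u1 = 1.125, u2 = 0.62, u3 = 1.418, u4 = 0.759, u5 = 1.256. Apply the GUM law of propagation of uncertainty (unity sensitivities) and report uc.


uc = sqrt(1.125^2 + 0.62^2 + 1.418^2 + 0.759^2 + 1.256^2)
uc = sqrt(5.814366)
uc = 2.4113

2.4113


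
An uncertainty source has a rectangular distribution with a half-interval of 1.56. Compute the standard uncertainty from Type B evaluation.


u_B = half_width / sqrt(3)
u_B = 1.56 / 1.7320508
u_B = 0.9007

0.9007


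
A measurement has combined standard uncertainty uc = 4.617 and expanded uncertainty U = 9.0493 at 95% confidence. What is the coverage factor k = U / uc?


k = U / uc
k = 9.0493 / 4.617
k = 1.96

1.96


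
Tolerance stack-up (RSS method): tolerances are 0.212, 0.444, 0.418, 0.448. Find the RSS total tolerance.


RSS = sqrt(0.212^2 + 0.444^2 + 0.418^2 + 0.448^2)
= sqrt(0.617508)
= 0.7858

0.7858


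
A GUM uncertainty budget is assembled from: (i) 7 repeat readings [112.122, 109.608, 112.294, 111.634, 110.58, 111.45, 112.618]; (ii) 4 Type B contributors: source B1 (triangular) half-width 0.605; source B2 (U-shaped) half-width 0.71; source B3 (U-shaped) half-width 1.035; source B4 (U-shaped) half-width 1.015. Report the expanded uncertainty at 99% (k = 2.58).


mean = (112.122 + 109.608 + 112.294 + 111.634 + 110.58 + 111.45 + 112.618) / 7 = 111.4722857
s = sqrt(sum((x - mean)^2)/(n-1)) = 1.0573857
u_A = s / sqrt(n) = 1.0573857 / sqrt(7) = 0.39965423
u_B1 = 0.605 / sqrt(6) = 0.24699022
u_B2 = 0.71 / sqrt(2) = 0.50204581
u_B3 = 1.035 / sqrt(2) = 0.73185552
u_B4 = 1.015 / sqrt(2) = 0.71771338
uc = sqrt(0.39965423^2 + 0.24699022^2 + 0.50204581^2 + 0.73185552^2 + 0.71771338^2) = 1.2343025
U = k * uc = 2.58 * 1.2343025
U = 3.1845

3.1845


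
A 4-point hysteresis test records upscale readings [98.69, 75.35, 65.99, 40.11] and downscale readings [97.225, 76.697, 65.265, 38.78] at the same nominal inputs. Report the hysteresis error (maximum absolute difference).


|98.69 - 97.225| = 1.4650
|75.35 - 76.697| = 1.3470
|65.99 - 65.265| = 0.7250
|40.11 - 38.78| = 1.3300
hysteresis = max(diffs) = 1.4650

1.4650


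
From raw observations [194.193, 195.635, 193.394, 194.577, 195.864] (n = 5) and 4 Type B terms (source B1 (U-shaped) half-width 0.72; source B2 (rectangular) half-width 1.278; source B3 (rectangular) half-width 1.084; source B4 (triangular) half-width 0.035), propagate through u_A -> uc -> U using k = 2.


mean = (194.193 + 195.635 + 193.394 + 194.577 + 195.864) / 5 = 194.7326
s = sqrt(sum((x - mean)^2)/(n-1)) = 1.0248928
u_A = s / sqrt(n) = 1.0248928 / sqrt(5) = 0.45834599
u_B1 = 0.72 / sqrt(2) = 0.50911688
u_B2 = 1.278 / sqrt(3) = 0.73785364
u_B3 = 1.084 / sqrt(3) = 0.62584769
u_B4 = 0.035 / sqrt(6) = 0.01428869
uc = sqrt(0.45834599^2 + 0.50911688^2 + 0.73785364^2 + 0.62584769^2 + 0.01428869^2) = 1.1855794
U = k * uc = 2 * 1.1855794
U = 2.3712

2.3712


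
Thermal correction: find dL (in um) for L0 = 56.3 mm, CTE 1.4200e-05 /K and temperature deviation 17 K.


dL = L * alpha * dT
= 56.3 * 1.4200e-05 * 17
= 0.0135908 mm
dL_um = 0.0135908 * 1000 = 13.5908 um

13.5908


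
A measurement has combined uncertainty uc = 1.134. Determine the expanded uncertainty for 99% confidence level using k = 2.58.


U = k * uc
U = 2.58 * 1.134
U = 2.9257

2.9257


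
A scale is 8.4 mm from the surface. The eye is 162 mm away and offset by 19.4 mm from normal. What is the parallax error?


error = h * offset / d
= 8.4 * 19.4 / 162
= 1.0059

1.0059


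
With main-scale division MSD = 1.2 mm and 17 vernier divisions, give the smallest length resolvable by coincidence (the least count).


LC = MSD / n_div
= 1.2 / 17
= 0.0706

0.0706


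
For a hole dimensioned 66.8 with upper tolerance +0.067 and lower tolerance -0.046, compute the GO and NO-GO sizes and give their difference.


GO = nominal - lower_tol (smallest hole = maximum material condition)
GO = 66.8 - 0.046 = 66.754
NO-GO = nominal + upper_tol (largest hole = least material condition)
NO-GO = 66.8 + 0.067 = 66.867
spread = NO-GO - GO = 66.867 - 66.754 = 0.1130

0.1130


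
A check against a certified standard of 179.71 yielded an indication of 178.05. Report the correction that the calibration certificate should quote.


Correction = standard - reading
= 179.71 - 178.05
= 1.6600

1.6600


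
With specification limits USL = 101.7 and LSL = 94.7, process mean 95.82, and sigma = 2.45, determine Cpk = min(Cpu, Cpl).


Cpu = (USL - mean) / (3*sigma) = (101.7 - 95.82) / (3*2.45) = 0.8000
Cpl = (mean - LSL) / (3*sigma) = (95.82 - 94.7) / (3*2.45) = 0.1524
Cpk = min(Cpu, Cpl) = 0.1524

0.1524


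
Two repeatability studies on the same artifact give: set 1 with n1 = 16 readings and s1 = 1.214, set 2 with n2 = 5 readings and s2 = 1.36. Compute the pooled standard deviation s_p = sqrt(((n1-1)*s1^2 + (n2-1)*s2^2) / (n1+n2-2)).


s_p = sqrt(((n1-1)*s1^2 + (n2-1)*s2^2) / (n1+n2-2))
numerator = (16-1)*1.214^2 + (5-1)*1.36^2 = 22.10694 + 7.3984 = 29.50534
denominator = 16 + 5 - 2 = 19
s_p^2 = 29.50534 / 19 = 1.5529126
s_p = sqrt(1.5529126) = 1.2462

1.2462


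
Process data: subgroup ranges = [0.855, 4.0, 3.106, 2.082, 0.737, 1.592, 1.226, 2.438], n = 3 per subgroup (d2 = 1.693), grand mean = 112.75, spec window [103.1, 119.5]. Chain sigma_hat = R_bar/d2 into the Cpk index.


R_bar = (0.855 + 4.0 + 3.106 + 2.082 + 0.737 + 1.592 + 1.226 + 2.438) / 8 = 2.0045
sigma = R_bar / d2 = 2.0045 / 1.693 = 1.1839929
Cp = (USL - LSL)/(6*sigma) = (119.5 - 103.1)/(6*1.1839929) = 2.3086
Cpu = (119.5 - 112.75)/(3*1.1839929) = 1.9003
Cpl = (112.75 - 103.1)/(3*1.1839929) = 2.7168
Cpk = min(Cpu, Cpl) = 1.9003

1.9003


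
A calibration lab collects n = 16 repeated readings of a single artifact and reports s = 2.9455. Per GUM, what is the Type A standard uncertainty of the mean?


u_A = s / sqrt(n)
u_A = 2.9455 / sqrt(16)
u_A = 2.9455 / 4
u_A = 0.7364

0.7364


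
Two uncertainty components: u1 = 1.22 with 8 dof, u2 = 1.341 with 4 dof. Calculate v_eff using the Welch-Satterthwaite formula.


uc = sqrt(u1^2 + u2^2) = sqrt(1.22^2 + 1.341^2) = 1.8129206
v_eff = uc^4 / (u1^4/v1 + u2^4/v2)
= 1.8129206^4 / (1.22^4/8 + 1.341^4/4)
= 10.802273 / 1.0853705
v_eff = 9.9526

9.9526


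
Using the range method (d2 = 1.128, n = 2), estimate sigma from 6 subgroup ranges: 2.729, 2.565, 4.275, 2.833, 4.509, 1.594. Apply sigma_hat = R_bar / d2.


R_bar = (2.729 + 2.565 + 4.275 + 2.833 + 4.509 + 1.594) / 6
R_bar = 18.505 / 6 = 3.0841667
sigma_hat = R_bar / d2 = 3.0841667 / 1.128 = 2.7342

2.7342


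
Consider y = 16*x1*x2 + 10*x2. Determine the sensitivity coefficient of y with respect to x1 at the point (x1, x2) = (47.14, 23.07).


y = 16*x1*x2 + 10*x2
dy/dx1 = 16*x2
Evaluate at x2 = 23.07: c1 = 16 * 23.07
c1 = 369.1200

369.1200


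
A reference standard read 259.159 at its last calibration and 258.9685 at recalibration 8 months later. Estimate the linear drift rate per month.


rate = (v2 - v1) / months
= (258.9685 - 259.159) / 8
= -0.1905 / 8
= -0.0238

-0.0238


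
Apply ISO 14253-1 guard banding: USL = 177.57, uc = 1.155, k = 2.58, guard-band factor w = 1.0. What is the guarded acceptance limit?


U = k * uc = 2.58 * 1.155 = 2.9799
guard band g = w * U = 1.0 * 2.9799 = 2.9799
AL = USL - g = 177.57 - 2.9799
AL = 174.5901

174.5901


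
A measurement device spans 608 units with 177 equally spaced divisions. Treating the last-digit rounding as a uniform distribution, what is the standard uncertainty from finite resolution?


resolution = range / divisions
resolution = 608 / 177 = 3.4350282
u_res = resolution / (2*sqrt(3))
u_res = 3.4350282 / 3.4641016
u_res = 0.9916

0.9916


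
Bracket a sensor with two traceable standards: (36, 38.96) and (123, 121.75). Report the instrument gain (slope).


slope = (y2 - y1) / (x2 - x1)
= (121.75 - 38.96) / (123 - 36)
= 82.7900 / 87
= 0.9516

0.9516


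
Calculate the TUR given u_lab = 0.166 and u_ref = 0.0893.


TUR = u_lab / u_ref
= 0.166 / 0.0893
= 1.8589

1.8589


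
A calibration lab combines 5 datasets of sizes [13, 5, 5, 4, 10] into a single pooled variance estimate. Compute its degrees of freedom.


nu = sum_i (n_i - 1)
nu = ((13 - 1) + (5 - 1) + (5 - 1) + (4 - 1) + (10 - 1))
nu = 12 + 4 + 4 + 3 + 9
nu = 32

32


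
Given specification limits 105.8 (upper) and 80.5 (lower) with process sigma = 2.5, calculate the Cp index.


Cp = (USL - LSL) / (6 * sigma)
= (105.8 - 80.5) / (6 * 2.5)
= 25.3000 / 15.0000
= 1.6867

1.6867


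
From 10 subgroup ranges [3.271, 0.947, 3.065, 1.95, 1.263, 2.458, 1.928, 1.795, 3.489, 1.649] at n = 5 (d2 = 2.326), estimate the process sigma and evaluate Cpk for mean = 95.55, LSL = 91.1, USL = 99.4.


R_bar = (3.271 + 0.947 + 3.065 + 1.95 + 1.263 + 2.458 + 1.928 + 1.795 + 3.489 + 1.649) / 10 = 2.1815
sigma = R_bar / d2 = 2.1815 / 2.326 = 0.93787618
Cp = (USL - LSL)/(6*sigma) = (99.4 - 91.1)/(6*0.93787618) = 1.4750
Cpu = (99.4 - 95.55)/(3*0.93787618) = 1.3683
Cpl = (95.55 - 91.1)/(3*0.93787618) = 1.5816
Cpk = min(Cpu, Cpl) = 1.3683

1.3683


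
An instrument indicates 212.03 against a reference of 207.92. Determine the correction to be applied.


Correction = standard - reading
= 207.92 - 212.03
= -4.1100

-4.1100


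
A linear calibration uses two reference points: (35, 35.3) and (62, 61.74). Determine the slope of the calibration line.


slope = (y2 - y1) / (x2 - x1)
= (61.74 - 35.3) / (62 - 35)
= 26.4400 / 27
= 0.9793

0.9793


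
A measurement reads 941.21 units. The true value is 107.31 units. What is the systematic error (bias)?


Systematic error = measured - true
= 941.21 - 107.31
= 833.9000

833.9000


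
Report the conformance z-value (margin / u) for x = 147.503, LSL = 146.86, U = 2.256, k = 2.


u = U / k = 2.256 / 2 = 1.128
margin = |LSL - x| = |146.86 - 147.503| = 0.643
z = margin / u = 0.643 / 1.128
z = 0.5700

0.5700


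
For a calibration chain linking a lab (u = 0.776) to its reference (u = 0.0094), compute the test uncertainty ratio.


TUR = u_lab / u_ref
= 0.776 / 0.0094
= 82.5532

82.5532


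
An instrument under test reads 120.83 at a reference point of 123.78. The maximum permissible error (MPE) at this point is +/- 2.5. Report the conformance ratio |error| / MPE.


e = indication - reference = 120.83 - 123.78 = -2.9500
|e| = 2.9500
ratio = |e| / MPE = 2.9500 / 2.5
ratio = 1.1800

1.1800


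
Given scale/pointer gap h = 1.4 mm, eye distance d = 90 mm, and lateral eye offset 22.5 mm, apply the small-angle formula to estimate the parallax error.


error = h * offset / d
= 1.4 * 22.5 / 90
= 0.3500

0.3500


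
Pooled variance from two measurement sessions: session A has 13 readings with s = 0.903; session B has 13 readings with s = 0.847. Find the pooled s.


s_p = sqrt(((n1-1)*s1^2 + (n2-1)*s2^2) / (n1+n2-2))
numerator = (13-1)*0.903^2 + (13-1)*0.847^2 = 9.784908 + 8.608908 = 18.393816
denominator = 13 + 13 - 2 = 24
s_p^2 = 18.393816 / 24 = 0.766409
s_p = sqrt(0.766409) = 0.8754

0.8754


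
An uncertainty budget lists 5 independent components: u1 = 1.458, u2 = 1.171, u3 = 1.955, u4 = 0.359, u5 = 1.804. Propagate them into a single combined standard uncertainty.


uc = sqrt(1.458^2 + 1.171^2 + 1.955^2 + 0.359^2 + 1.804^2)
uc = sqrt(10.702327)
uc = 3.2714

3.2714


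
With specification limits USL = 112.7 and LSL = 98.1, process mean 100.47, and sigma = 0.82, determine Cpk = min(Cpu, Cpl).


Cpu = (USL - mean) / (3*sigma) = (112.7 - 100.47) / (3*0.82) = 4.9715
Cpl = (mean - LSL) / (3*sigma) = (100.47 - 98.1) / (3*0.82) = 0.9634
Cpk = min(Cpu, Cpl) = 0.9634

0.9634


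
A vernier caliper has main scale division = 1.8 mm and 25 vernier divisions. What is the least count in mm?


LC = MSD / n_div
= 1.8 / 25
= 0.0720

0.0720


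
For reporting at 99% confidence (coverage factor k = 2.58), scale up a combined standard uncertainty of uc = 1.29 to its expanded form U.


U = k * uc
U = 2.58 * 1.29
U = 3.3282

3.3282


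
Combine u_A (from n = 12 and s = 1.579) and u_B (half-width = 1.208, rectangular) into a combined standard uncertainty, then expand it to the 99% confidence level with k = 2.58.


u_A = s / sqrt(n) = 1.579 / sqrt(12) = 0.45581804
u_B = half_width / sqrt(3) = 1.208 / sqrt(3) = 0.69743913
uc = sqrt(u_A^2 + u_B^2) = sqrt(0.45581804^2 + 0.69743913^2) = 0.83318151
U = k * uc = 2.58 * 0.83318151
U = 2.1496

2.1496


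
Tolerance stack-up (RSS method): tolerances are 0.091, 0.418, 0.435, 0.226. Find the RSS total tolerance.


RSS = sqrt(0.091^2 + 0.418^2 + 0.435^2 + 0.226^2)
= sqrt(0.423306)
= 0.6506

0.6506


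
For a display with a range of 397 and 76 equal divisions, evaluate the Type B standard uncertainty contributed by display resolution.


resolution = range / divisions
resolution = 397 / 76 = 5.2236842
u_res = resolution / (2*sqrt(3))
u_res = 5.2236842 / 3.4641016
u_res = 1.5079

1.5079


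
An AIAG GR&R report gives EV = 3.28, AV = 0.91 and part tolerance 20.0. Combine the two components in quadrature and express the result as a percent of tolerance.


GRR = sqrt(EV^2 + AV^2) = sqrt(3.28^2 + 0.91^2) = 3.4038948
%GRR = GRR / tol * 100 = 3.4038948 / 20.0 * 100
%GRR = 17.0195

17.0195


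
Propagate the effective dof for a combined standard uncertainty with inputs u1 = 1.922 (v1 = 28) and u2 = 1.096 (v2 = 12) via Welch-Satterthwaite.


uc = sqrt(u1^2 + u2^2) = sqrt(1.922^2 + 1.096^2) = 2.2125325
v_eff = uc^4 / (u1^4/v1 + u2^4/v2)
= 2.2125325^4 / (1.922^4/28 + 1.096^4/12)
= 23.963963 / 0.60760963
v_eff = 39.4397

39.4397


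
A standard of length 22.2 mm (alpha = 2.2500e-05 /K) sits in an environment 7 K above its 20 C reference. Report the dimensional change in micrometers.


dL = L * alpha * dT
= 22.2 * 2.2500e-05 * 7
= 0.0034965 mm
dL_um = 0.0034965 * 1000 = 3.4965 um

3.4965


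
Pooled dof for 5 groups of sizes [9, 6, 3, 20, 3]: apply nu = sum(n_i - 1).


nu = sum_i (n_i - 1)
nu = ((9 - 1) + (6 - 1) + (3 - 1) + (20 - 1) + (3 - 1))
nu = 8 + 5 + 2 + 19 + 2
nu = 36

36


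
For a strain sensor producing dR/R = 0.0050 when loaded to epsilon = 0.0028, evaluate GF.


GF = (dR/R) / epsilon
= 0.0050 / 0.0028
= 1.7857

1.7857


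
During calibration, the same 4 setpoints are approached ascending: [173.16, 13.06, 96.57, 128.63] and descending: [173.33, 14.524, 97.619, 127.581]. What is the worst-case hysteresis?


|173.16 - 173.33| = 0.1700
|13.06 - 14.524| = 1.4640
|96.57 - 97.619| = 1.0490
|128.63 - 127.581| = 1.0490
hysteresis = max(diffs) = 1.4640

1.4640


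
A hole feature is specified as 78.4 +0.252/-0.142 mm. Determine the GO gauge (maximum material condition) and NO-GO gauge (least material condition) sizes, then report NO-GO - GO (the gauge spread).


GO = nominal - lower_tol (smallest hole = maximum material condition)
GO = 78.4 - 0.142 = 78.258
NO-GO = nominal + upper_tol (largest hole = least material condition)
NO-GO = 78.4 + 0.252 = 78.652
spread = NO-GO - GO = 78.652 - 78.258 = 0.3940

0.3940


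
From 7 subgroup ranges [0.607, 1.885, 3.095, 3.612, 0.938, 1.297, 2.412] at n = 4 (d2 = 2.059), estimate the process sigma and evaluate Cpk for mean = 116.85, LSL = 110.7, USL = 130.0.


R_bar = (0.607 + 1.885 + 3.095 + 3.612 + 0.938 + 1.297 + 2.412) / 7 = 1.978
sigma = R_bar / d2 = 1.978 / 2.059 = 0.96066051
Cp = (USL - LSL)/(6*sigma) = (130.0 - 110.7)/(6*0.96066051) = 3.3484
Cpu = (130.0 - 116.85)/(3*0.96066051) = 4.5628
Cpl = (116.85 - 110.7)/(3*0.96066051) = 2.1339
Cpk = min(Cpu, Cpl) = 2.1339

2.1339


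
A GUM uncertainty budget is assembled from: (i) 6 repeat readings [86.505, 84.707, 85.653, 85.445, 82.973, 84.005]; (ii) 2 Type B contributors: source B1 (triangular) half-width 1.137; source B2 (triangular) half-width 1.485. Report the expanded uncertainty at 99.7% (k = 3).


mean = (86.505 + 84.707 + 85.653 + 85.445 + 82.973 + 84.005) / 6 = 84.88133333
s = sqrt(sum((x - mean)^2)/(n-1)) = 1.2640863
u_A = s / sqrt(n) = 1.2640863 / sqrt(6) = 0.51606107
u_B1 = 1.137 / sqrt(6) = 0.46417831
u_B2 = 1.485 / sqrt(6) = 0.60624871
uc = sqrt(0.51606107^2 + 0.46417831^2 + 0.60624871^2) = 0.92158452
U = k * uc = 3 * 0.92158452
U = 2.7648

2.7648


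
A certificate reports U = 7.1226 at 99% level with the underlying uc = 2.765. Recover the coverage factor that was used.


k = U / uc
k = 7.1226 / 2.765
k = 2.576

2.576


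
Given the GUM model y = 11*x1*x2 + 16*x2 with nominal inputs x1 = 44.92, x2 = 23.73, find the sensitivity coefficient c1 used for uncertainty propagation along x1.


y = 11*x1*x2 + 16*x2
dy/dx1 = 11*x2
Evaluate at x2 = 23.73: c1 = 11 * 23.73
c1 = 261.0300

261.0300


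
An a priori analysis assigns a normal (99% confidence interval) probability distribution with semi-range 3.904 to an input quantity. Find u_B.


u_B = half_width / 2.576
u_B = 3.904 / 2.576
u_B = 1.5155

1.5155


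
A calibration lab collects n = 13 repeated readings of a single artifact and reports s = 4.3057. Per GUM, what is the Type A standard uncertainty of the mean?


u_A = s / sqrt(n)
u_A = 4.3057 / sqrt(13)
u_A = 4.3057 / 3.6055513
u_A = 1.1942

1.1942


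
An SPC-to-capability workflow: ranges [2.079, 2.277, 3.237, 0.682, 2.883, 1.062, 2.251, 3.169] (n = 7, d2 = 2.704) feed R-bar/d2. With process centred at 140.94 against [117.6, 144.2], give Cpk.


R_bar = (2.079 + 2.277 + 3.237 + 0.682 + 2.883 + 1.062 + 2.251 + 3.169) / 8 = 2.205
sigma = R_bar / d2 = 2.205 / 2.704 = 0.81545858
Cp = (USL - LSL)/(6*sigma) = (144.2 - 117.6)/(6*0.81545858) = 5.4366
Cpu = (144.2 - 140.94)/(3*0.81545858) = 1.3326
Cpl = (140.94 - 117.6)/(3*0.81545858) = 9.5406
Cpk = min(Cpu, Cpl) = 1.3326

1.3326


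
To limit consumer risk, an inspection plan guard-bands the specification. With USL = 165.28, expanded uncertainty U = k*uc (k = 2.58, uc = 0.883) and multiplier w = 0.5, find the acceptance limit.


U = k * uc = 2.58 * 0.883 = 2.27814
guard band g = w * U = 0.5 * 2.27814 = 1.13907
AL = USL - g = 165.28 - 1.13907
AL = 164.1409

164.1409


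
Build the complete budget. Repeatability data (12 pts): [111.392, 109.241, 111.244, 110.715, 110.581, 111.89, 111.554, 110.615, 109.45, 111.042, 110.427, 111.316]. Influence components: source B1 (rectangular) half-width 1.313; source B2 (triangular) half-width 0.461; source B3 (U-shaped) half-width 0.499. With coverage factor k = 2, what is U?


mean = (111.392 + 109.241 + 111.244 + 110.715 + 110.581 + 111.89 + 111.554 + 110.615 + 109.45 + 111.042 + 110.427 + 111.316) / 12 = 110.7889167
s = sqrt(sum((x - mean)^2)/(n-1)) = 0.80391558
u_A = s / sqrt(n) = 0.80391558 / sqrt(12) = 0.23207044
u_B1 = 1.313 / sqrt(3) = 0.7580609
u_B2 = 0.461 / sqrt(6) = 0.18820246
u_B3 = 0.499 / sqrt(2) = 0.35284628
uc = sqrt(0.23207044^2 + 0.7580609^2 + 0.18820246^2 + 0.35284628^2) = 0.88793788
U = k * uc = 2 * 0.88793788
U = 1.7759

1.7759


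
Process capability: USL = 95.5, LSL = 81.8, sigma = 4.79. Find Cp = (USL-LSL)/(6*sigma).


Cp = (USL - LSL) / (6 * sigma)
= (95.5 - 81.8) / (6 * 4.79)
= 13.7000 / 28.7400
= 0.4767

0.4767


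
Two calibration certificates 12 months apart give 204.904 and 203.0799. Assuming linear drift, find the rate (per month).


rate = (v2 - v1) / months
= (203.0799 - 204.904) / 12
= -1.8241 / 12
= -0.1520

-0.1520


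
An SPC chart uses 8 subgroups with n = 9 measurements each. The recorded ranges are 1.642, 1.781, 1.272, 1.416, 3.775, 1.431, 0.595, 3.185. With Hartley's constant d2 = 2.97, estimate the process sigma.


R_bar = (1.642 + 1.781 + 1.272 + 1.416 + 3.775 + 1.431 + 0.595 + 3.185) / 8
R_bar = 15.097 / 8 = 1.887125
sigma_hat = R_bar / d2 = 1.887125 / 2.97 = 0.6354

0.6354


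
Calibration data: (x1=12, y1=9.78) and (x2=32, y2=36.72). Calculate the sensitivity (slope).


slope = (y2 - y1) / (x2 - x1)
= (36.72 - 9.78) / (32 - 12)
= 26.9400 / 20
= 1.3470

1.3470


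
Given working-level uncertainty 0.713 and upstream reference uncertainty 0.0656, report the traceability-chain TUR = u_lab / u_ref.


TUR = u_lab / u_ref
= 0.713 / 0.0656
= 10.8689

10.8689


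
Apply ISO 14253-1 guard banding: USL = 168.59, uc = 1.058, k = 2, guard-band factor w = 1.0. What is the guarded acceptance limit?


U = k * uc = 2 * 1.058 = 2.116
guard band g = w * U = 1.0 * 2.116 = 2.116
AL = USL - g = 168.59 - 2.116
AL = 166.4740

166.4740


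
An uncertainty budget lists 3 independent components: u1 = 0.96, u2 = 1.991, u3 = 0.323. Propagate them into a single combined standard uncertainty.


uc = sqrt(0.96^2 + 1.991^2 + 0.323^2)
uc = sqrt(4.99001)
uc = 2.2338

2.2338


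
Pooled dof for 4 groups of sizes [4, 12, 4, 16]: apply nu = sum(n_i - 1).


nu = sum_i (n_i - 1)
nu = ((4 - 1) + (12 - 1) + (4 - 1) + (16 - 1))
nu = 3 + 11 + 3 + 15
nu = 32

32


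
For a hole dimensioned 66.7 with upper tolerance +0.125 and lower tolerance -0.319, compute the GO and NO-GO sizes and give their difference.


GO = nominal - lower_tol (smallest hole = maximum material condition)
GO = 66.7 - 0.319 = 66.381
NO-GO = nominal + upper_tol (largest hole = least material condition)
NO-GO = 66.7 + 0.125 = 66.825
spread = NO-GO - GO = 66.825 - 66.381 = 0.4440

0.4440


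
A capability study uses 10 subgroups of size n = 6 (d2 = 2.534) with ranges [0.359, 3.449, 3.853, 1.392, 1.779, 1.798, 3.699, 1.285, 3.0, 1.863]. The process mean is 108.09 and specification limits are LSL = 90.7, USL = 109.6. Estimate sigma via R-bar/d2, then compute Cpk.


R_bar = (0.359 + 3.449 + 3.853 + 1.392 + 1.779 + 1.798 + 3.699 + 1.285 + 3.0 + 1.863) / 10 = 2.2477
sigma = R_bar / d2 = 2.2477 / 2.534 = 0.88701657
Cp = (USL - LSL)/(6*sigma) = (109.6 - 90.7)/(6*0.88701657) = 3.5512
Cpu = (109.6 - 108.09)/(3*0.88701657) = 0.5674
Cpl = (108.09 - 90.7)/(3*0.88701657) = 6.5350
Cpk = min(Cpu, Cpl) = 0.5674

0.5674


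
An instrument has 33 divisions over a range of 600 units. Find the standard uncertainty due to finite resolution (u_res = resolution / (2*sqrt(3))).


resolution = range / divisions
resolution = 600 / 33 = 18.181818
u_res = resolution / (2*sqrt(3))
u_res = 18.181818 / 3.4641016
u_res = 5.2486

5.2486


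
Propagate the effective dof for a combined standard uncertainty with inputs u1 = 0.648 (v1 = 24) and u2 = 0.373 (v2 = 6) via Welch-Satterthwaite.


uc = sqrt(u1^2 + u2^2) = sqrt(0.648^2 + 0.373^2) = 0.74768509
v_eff = uc^4 / (u1^4/v1 + u2^4/v2)
= 0.74768509^4 / (0.648^4/24 + 0.373^4/6)
= 0.31251789 / 0.010572787
v_eff = 29.5587

29.5587


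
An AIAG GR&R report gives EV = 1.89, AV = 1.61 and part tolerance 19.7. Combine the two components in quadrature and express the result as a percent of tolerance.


GRR = sqrt(EV^2 + AV^2) = sqrt(1.89^2 + 1.61^2) = 2.4827807
%GRR = GRR / tol * 100 = 2.4827807 / 19.7 * 100
%GRR = 12.6029

12.6029


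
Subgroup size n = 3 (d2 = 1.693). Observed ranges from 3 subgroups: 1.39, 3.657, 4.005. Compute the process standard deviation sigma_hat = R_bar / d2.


R_bar = (1.39 + 3.657 + 4.005) / 3
R_bar = 9.052 / 3 = 3.0173333
sigma_hat = R_bar / d2 = 3.0173333 / 1.693 = 1.7822

1.7822


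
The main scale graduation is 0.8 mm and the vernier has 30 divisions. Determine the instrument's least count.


LC = MSD / n_div
= 0.8 / 30
= 0.0267

0.0267


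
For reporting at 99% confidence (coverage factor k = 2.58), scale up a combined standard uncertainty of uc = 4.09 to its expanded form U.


U = k * uc
U = 2.58 * 4.09
U = 10.5522

10.5522


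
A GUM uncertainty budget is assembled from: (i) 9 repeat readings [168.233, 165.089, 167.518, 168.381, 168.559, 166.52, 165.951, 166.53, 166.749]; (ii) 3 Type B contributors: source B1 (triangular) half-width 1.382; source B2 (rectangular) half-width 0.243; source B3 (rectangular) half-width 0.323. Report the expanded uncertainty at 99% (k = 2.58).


mean = (168.233 + 165.089 + 167.518 + 168.381 + 168.559 + 166.52 + 165.951 + 166.53 + 166.749) / 9 = 167.0588889
s = sqrt(sum((x - mean)^2)/(n-1)) = 1.191725
u_A = s / sqrt(n) = 1.191725 / sqrt(9) = 0.39724167
u_B1 = 1.382 / sqrt(6) = 0.56419914
u_B2 = 0.243 / sqrt(3) = 0.14029612
u_B3 = 0.323 / sqrt(3) = 0.18648414
uc = sqrt(0.39724167^2 + 0.56419914^2 + 0.14029612^2 + 0.18648414^2) = 0.72840988
U = k * uc = 2.58 * 0.72840988
U = 1.8793

1.8793


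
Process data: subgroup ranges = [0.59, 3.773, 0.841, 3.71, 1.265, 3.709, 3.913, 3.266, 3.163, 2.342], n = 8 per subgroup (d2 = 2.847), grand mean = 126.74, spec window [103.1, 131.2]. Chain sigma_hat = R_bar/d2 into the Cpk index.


R_bar = (0.59 + 3.773 + 0.841 + 3.71 + 1.265 + 3.709 + 3.913 + 3.266 + 3.163 + 2.342) / 10 = 2.6572
sigma = R_bar / d2 = 2.6572 / 2.847 = 0.93333333
Cp = (USL - LSL)/(6*sigma) = (131.2 - 103.1)/(6*0.93333333) = 5.0179
Cpu = (131.2 - 126.74)/(3*0.93333333) = 1.5929
Cpl = (126.74 - 103.1)/(3*0.93333333) = 8.4429
Cpk = min(Cpu, Cpl) = 1.5929

1.5929


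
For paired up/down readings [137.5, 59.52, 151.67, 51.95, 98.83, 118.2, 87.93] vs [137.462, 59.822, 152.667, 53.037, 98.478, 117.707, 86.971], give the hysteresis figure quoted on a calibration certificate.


|137.5 - 137.462| = 0.0380
|59.52 - 59.822| = 0.3020
|151.67 - 152.667| = 0.9970
|51.95 - 53.037| = 1.0870
|98.83 - 98.478| = 0.3520
|118.2 - 117.707| = 0.4930
|87.93 - 86.971| = 0.9590
hysteresis = max(diffs) = 1.0870

1.0870


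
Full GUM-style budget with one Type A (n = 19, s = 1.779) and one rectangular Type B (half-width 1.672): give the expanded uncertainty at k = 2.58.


u_A = s / sqrt(n) = 1.779 / sqrt(19) = 0.40813059
u_B = half_width / sqrt(3) = 1.672 / sqrt(3) = 0.96532965
uc = sqrt(u_A^2 + u_B^2) = sqrt(0.40813059^2 + 0.96532965^2) = 1.048061
U = k * uc = 2.58 * 1.048061
U = 2.7040

2.7040


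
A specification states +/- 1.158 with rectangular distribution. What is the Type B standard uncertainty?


u_B = half_width / sqrt(3)
u_B = 1.158 / 1.7320508
u_B = 0.6686

0.6686


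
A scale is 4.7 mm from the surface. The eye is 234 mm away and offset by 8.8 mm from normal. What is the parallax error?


error = h * offset / d
= 4.7 * 8.8 / 234
= 0.1768

0.1768


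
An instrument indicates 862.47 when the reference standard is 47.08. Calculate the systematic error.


Systematic error = measured - true
= 862.47 - 47.08
= 815.3900

815.3900


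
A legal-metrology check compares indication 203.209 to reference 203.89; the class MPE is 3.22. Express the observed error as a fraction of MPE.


e = indication - reference = 203.209 - 203.89 = -0.6810
|e| = 0.6810
ratio = |e| / MPE = 0.6810 / 3.22
ratio = 0.2115

0.2115


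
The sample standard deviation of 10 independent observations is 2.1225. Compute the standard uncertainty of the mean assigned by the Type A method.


u_A = s / sqrt(n)
u_A = 2.1225 / sqrt(10)
u_A = 2.1225 / 3.1622777
u_A = 0.6712

0.6712


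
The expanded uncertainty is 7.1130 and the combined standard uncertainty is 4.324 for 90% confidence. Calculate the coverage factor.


k = U / uc
k = 7.1130 / 4.324
k = 1.645

1.645


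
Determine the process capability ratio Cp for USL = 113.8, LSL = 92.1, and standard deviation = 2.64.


Cp = (USL - LSL) / (6 * sigma)
= (113.8 - 92.1) / (6 * 2.64)
= 21.7000 / 15.8400
= 1.3699

1.3699


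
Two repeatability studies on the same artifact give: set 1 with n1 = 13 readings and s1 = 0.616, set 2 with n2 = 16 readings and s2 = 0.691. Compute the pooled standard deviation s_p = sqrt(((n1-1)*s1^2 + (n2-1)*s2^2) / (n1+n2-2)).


s_p = sqrt(((n1-1)*s1^2 + (n2-1)*s2^2) / (n1+n2-2))
numerator = (13-1)*0.616^2 + (16-1)*0.691^2 = 4.553472 + 7.162215 = 11.715687
denominator = 13 + 16 - 2 = 27
s_p^2 = 11.715687 / 27 = 0.43391433
s_p = sqrt(0.43391433) = 0.6587

0.6587


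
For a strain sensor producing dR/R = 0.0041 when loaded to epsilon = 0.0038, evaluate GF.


GF = (dR/R) / epsilon
= 0.0041 / 0.0038
= 1.0789

1.0789


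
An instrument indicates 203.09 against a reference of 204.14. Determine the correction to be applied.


Correction = standard - reading
= 204.14 - 203.09
= 1.0500

1.0500


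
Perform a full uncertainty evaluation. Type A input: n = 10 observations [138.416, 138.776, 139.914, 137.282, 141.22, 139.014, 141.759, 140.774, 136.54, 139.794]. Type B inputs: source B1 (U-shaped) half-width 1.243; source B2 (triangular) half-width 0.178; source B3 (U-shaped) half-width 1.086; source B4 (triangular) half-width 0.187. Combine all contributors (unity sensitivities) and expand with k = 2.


mean = (138.416 + 138.776 + 139.914 + 137.282 + 141.22 + 139.014 + 141.759 + 140.774 + 136.54 + 139.794) / 10 = 139.3489
s = sqrt(sum((x - mean)^2)/(n-1)) = 1.6776514
u_A = s / sqrt(n) = 1.6776514 / sqrt(10) = 0.53051995
u_B1 = 1.243 / sqrt(2) = 0.87893373
u_B2 = 0.178 / sqrt(6) = 0.072668196
u_B3 = 1.086 / sqrt(2) = 0.76791796
u_B4 = 0.187 / sqrt(6) = 0.07634243
uc = sqrt(0.53051995^2 + 0.87893373^2 + 0.072668196^2 + 0.76791796^2 + 0.07634243^2) = 1.2863836
U = k * uc = 2 * 1.2863836
U = 2.5728

2.5728


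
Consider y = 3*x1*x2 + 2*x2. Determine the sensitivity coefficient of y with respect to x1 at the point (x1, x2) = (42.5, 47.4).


y = 3*x1*x2 + 2*x2
dy/dx1 = 3*x2
Evaluate at x2 = 47.4: c1 = 3 * 47.4
c1 = 142.2000

142.2000


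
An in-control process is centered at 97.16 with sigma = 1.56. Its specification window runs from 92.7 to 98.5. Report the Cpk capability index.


Cpu = (USL - mean) / (3*sigma) = (98.5 - 97.16) / (3*1.56) = 0.2863
Cpl = (mean - LSL) / (3*sigma) = (97.16 - 92.7) / (3*1.56) = 0.9530
Cpk = min(Cpu, Cpl) = 0.2863

0.2863


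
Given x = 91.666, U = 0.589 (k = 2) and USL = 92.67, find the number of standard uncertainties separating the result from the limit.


u = U / k = 0.589 / 2 = 0.2945
margin = |USL - x| = |92.67 - 91.666| = 1.004
z = margin / u = 1.004 / 0.2945
z = 3.4092

3.4092


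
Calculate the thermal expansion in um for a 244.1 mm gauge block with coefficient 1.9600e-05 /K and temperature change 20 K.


dL = L * alpha * dT
= 244.1 * 1.9600e-05 * 20
= 0.0956872 mm
dL_um = 0.0956872 * 1000 = 95.6872 um

95.6872


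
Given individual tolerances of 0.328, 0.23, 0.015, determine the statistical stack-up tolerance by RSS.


RSS = sqrt(0.328^2 + 0.23^2 + 0.015^2)
= sqrt(0.160709)
= 0.4009

0.4009


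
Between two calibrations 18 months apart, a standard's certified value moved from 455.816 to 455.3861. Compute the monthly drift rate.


rate = (v2 - v1) / months
= (455.3861 - 455.816) / 18
= -0.4299 / 18
= -0.0239

-0.0239


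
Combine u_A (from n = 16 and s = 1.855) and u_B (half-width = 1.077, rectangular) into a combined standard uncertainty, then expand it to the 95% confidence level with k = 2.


u_A = s / sqrt(n) = 1.855 / sqrt(16) = 0.46375
u_B = half_width / sqrt(3) = 1.077 / sqrt(3) = 0.62180624
uc = sqrt(u_A^2 + u_B^2) = sqrt(0.46375^2 + 0.62180624^2) = 0.77569779
U = k * uc = 2 * 0.77569779
U = 1.5514

1.5514


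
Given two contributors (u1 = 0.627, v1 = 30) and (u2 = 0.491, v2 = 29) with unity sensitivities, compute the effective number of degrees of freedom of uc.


uc = sqrt(u1^2 + u2^2) = sqrt(0.627^2 + 0.491^2) = 0.79637303
v_eff = uc^4 / (u1^4/v1 + u2^4/v2)
= 0.79637303^4 / (0.627^4/30 + 0.491^4/29)
= 0.40222233 / 0.00715582
v_eff = 56.2091

56.2091


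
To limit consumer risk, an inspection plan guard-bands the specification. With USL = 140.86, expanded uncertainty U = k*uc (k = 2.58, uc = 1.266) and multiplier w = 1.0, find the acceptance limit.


U = k * uc = 2.58 * 1.266 = 3.26628
guard band g = w * U = 1.0 * 3.26628 = 3.26628
AL = USL - g = 140.86 - 3.26628
AL = 137.5937

137.5937


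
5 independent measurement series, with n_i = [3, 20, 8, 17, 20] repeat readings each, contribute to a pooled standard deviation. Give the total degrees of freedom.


nu = sum_i (n_i - 1)
nu = ((3 - 1) + (20 - 1) + (8 - 1) + (17 - 1) + (20 - 1))
nu = 2 + 19 + 7 + 16 + 19
nu = 63

63


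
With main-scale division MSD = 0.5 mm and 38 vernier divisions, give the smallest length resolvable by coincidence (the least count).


LC = MSD / n_div
= 0.5 / 38
= 0.0132

0.0132


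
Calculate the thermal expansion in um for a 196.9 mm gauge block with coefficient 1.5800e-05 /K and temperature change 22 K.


dL = L * alpha * dT
= 196.9 * 1.5800e-05 * 22
= 0.0684424 mm
dL_um = 0.0684424 * 1000 = 68.4424 um

68.4424


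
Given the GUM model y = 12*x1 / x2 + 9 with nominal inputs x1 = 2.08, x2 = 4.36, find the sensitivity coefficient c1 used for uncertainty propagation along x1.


y = 12*x1 / x2 + 9
dy/dx1 = 12/x2
Evaluate at x2 = 4.36: c1 = 12 / 4.36
c1 = 2.7523

2.7523


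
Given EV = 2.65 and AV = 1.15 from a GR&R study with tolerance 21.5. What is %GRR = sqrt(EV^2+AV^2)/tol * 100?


GRR = sqrt(EV^2 + AV^2) = sqrt(2.65^2 + 1.15^2) = 2.8887714
%GRR = GRR / tol * 100 = 2.8887714 / 21.5 * 100
%GRR = 13.4361

13.4361


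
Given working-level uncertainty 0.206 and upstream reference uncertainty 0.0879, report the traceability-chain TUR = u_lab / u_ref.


TUR = u_lab / u_ref
= 0.206 / 0.0879
= 2.3436

2.3436


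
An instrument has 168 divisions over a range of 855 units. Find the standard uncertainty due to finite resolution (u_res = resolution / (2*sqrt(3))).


resolution = range / divisions
resolution = 855 / 168 = 5.0892857
u_res = resolution / (2*sqrt(3))
u_res = 5.0892857 / 3.4641016
u_res = 1.4692

1.4692


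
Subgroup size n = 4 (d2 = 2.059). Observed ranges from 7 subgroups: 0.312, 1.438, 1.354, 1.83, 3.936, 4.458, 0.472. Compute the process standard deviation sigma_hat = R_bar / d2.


R_bar = (0.312 + 1.438 + 1.354 + 1.83 + 3.936 + 4.458 + 0.472) / 7
R_bar = 13.8 / 7 = 1.9714286
sigma_hat = R_bar / d2 = 1.9714286 / 2.059 = 0.9575

0.9575


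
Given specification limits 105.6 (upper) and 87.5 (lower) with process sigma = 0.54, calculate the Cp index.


Cp = (USL - LSL) / (6 * sigma)
= (105.6 - 87.5) / (6 * 0.54)
= 18.1000 / 3.2400
= 5.5864

5.5864


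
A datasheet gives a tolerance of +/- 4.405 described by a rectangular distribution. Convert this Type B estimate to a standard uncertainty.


u_B = half_width / sqrt(3)
u_B = 4.405 / 1.7320508
u_B = 2.5432

2.5432


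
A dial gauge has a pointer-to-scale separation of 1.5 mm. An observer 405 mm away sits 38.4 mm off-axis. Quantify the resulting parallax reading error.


error = h * offset / d
= 1.5 * 38.4 / 405
= 0.1422

0.1422


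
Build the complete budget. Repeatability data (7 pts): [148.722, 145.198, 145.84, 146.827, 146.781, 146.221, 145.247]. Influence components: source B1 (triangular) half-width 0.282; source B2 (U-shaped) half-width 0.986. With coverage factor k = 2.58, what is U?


mean = (148.722 + 145.198 + 145.84 + 146.827 + 146.781 + 146.221 + 145.247) / 7 = 146.4051429
s = sqrt(sum((x - mean)^2)/(n-1)) = 1.21373
u_A = s / sqrt(n) = 1.21373 / sqrt(7) = 0.45874682
u_B1 = 0.282 / sqrt(6) = 0.11512602
u_B2 = 0.986 / sqrt(2) = 0.69720729
uc = sqrt(0.45874682^2 + 0.11512602^2 + 0.69720729^2) = 0.84249668
U = k * uc = 2.58 * 0.84249668
U = 2.1736

2.1736


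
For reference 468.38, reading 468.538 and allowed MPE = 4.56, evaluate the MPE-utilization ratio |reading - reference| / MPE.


e = indication - reference = 468.538 - 468.38 = 0.1580
|e| = 0.1580
ratio = |e| / MPE = 0.1580 / 4.56
ratio = 0.0346

0.0346


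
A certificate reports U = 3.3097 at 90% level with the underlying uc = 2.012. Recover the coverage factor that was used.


k = U / uc
k = 3.3097 / 2.012
k = 1.645

1.645


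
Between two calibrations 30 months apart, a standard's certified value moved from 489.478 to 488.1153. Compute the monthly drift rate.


rate = (v2 - v1) / months
= (488.1153 - 489.478) / 30
= -1.3627 / 30
= -0.0454

-0.0454


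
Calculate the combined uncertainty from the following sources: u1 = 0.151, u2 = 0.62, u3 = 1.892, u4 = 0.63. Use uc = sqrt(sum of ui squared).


uc = sqrt(0.151^2 + 0.62^2 + 1.892^2 + 0.63^2)
uc = sqrt(4.383765)
uc = 2.0937

2.0937


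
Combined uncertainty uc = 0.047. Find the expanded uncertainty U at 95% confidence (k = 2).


U = k * uc
U = 2 * 0.047
U = 0.0940

0.0940


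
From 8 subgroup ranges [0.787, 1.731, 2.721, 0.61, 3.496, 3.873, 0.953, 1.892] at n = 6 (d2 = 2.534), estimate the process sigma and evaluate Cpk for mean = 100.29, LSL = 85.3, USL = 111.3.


R_bar = (0.787 + 1.731 + 2.721 + 0.61 + 3.496 + 3.873 + 0.953 + 1.892) / 8 = 2.007875
sigma = R_bar / d2 = 2.007875 / 2.534 = 0.79237372
Cp = (USL - LSL)/(6*sigma) = (111.3 - 85.3)/(6*0.79237372) = 5.4688
Cpu = (111.3 - 100.29)/(3*0.79237372) = 4.6317
Cpl = (100.29 - 85.3)/(3*0.79237372) = 6.3059
Cpk = min(Cpu, Cpl) = 4.6317

4.6317
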